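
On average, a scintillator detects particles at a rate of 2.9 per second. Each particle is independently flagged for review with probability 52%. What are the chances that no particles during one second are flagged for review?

Thinning: the particles that are flagged for review themselves form a Poisson process with rate 0.52 × 2.9 = 1.508 per second.
So μ = 1.508.
P(N = 0) = e^(−1.508) · 1.508^0/0! ≈ 0.2214.

0.2214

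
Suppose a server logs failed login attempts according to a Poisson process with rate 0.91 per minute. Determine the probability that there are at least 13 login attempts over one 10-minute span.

0.1316

Over the interval, μ = 0.91 × 10 = 9.1 (a 10-minute span = 10 minutes).
P(N ≥ 13) = 1 − P(N ≤ 12) = 1 − Σ_{j=0}^{12} e^(−μ) μ^j/j! ≈ 0.1316.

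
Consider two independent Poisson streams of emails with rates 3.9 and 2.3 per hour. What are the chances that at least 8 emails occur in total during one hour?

0.2840

Independent Poisson processes superpose: combined rate λ = 3.9 + 2.3 = 6.2 per hour.
So μ = 6.2.
P(N ≥ 8) = 1 − P(N ≤ 7) ≈ 0.2840.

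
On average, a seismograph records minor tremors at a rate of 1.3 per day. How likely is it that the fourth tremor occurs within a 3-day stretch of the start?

0.5468

Over the interval, μ = 1.3 × 3 = 3.9 (a 3-day stretch = 3 days).
The fourth arrival falls in the interval iff at least 4 events occur there: P(S_4 ≤ t) = P(N ≥ 4) = 1 − P(N ≤ 3) ≈ 0.5468.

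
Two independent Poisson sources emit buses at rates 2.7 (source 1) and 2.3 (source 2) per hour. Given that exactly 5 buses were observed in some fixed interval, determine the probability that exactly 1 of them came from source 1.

0.1209

Given the total, each event is independently from source 1 with probability p = λ_1/(λ_1+λ_2) = 2.7/5 = 0.5400.
So K ~ Binomial(5, 2.7/5): P(K = 1) = C(5,1) · (2.7/5)^1 · (2.3/5)^4 ≈ 0.1209.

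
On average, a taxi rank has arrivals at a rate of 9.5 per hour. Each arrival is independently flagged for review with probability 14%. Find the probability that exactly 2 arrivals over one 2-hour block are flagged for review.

0.2475

Thinning: the arrivals that are flagged for review themselves form a Poisson process with rate 0.14 × 9.5 = 1.33 per hour.
Over the interval, μ = 1.33 × 2 = 2.66 (a 2-hour block = 2 hours).
P(N = 2) = e^(−2.66) · 2.66^2/2! ≈ 0.2475.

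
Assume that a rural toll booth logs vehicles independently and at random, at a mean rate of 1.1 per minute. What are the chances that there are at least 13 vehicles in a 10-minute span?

0.3113

Over the interval, μ = 1.1 × 10 = 11 (a 10-minute span = 10 minutes).
P(N ≥ 13) = 1 − P(N ≤ 12) = 1 − Σ_{j=0}^{12} e^(−μ) μ^j/j! ≈ 0.3113.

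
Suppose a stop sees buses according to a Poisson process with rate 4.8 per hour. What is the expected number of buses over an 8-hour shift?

E[N] = λt = 4.8 × 8 = 38.4 (an 8-hour shift = 8 hours).

38.4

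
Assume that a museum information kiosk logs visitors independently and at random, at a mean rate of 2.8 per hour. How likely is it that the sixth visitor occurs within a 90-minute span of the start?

Over the interval, μ = 2.8 × 1.5 = 4.2 (a 90-minute span = 1.5 hours).
The sixth arrival falls in the interval iff at least 6 events occur there: P(S_6 ≤ t) = P(N ≥ 6) = 1 − P(N ≤ 5) ≈ 0.2469.

0.2469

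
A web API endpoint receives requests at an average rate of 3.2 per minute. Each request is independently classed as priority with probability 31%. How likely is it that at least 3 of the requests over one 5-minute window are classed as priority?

0.8719

Thinning: the requests that are classed as priority themselves form a Poisson process with rate 0.31 × 3.2 = 0.992 per minute.
Over the interval, μ = 0.992 × 5 = 4.96 (a 5-minute window = 5 minutes).
P(N ≥ 3) = 1 − P(N ≤ 2) ≈ 0.8719.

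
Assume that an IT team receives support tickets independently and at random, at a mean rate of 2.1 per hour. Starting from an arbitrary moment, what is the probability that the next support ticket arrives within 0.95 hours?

0.8640

Inter-arrival times are exponential with rate λ = 2.1 per hour.
P(T ≤ 0.95) = 1 − e^(−λt) = 1 − e^(−2.1 × 0.95) = 1 − e^(−1.995) ≈ 0.8640.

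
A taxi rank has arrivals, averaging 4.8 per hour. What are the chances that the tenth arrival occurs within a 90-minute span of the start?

0.1904

Over the interval, μ = 4.8 × 1.5 = 7.2 (a 90-minute span = 1.5 hours).
The tenth arrival falls in the interval iff at least 10 events occur there: P(S_10 ≤ t) = P(N ≥ 10) = 1 − P(N ≤ 9) ≈ 0.1904.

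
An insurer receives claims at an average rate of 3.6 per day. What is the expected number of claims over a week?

25.2

E[N] = λt = 3.6 × 7 = 25.2 (a week = 7 days).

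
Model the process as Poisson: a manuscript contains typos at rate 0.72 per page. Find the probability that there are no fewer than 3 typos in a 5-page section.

Over the interval, μ = 0.72 × 5 = 3.6 (a 5-page section = 5 pages).
P(N ≥ 3) = 1 − P(N ≤ 2) = 1 − Σ_{j=0}^{2} e^(−μ) μ^j/j! ≈ 0.6973.

0.6973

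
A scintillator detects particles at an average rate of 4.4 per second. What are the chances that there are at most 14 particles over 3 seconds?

0.6546

Over the interval, μ = 4.4 × 3 = 13.2 (3 seconds).
P(N ≤ 14) = Σ_{j=0}^{14} e^(−μ) μ^j/j! ≈ 0.6546.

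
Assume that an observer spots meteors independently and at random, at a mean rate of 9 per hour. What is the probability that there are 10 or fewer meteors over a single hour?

0.7060

With mean μ = 9 per hour,
P(N ≤ 10) = Σ_{j=0}^{10} e^(−μ) μ^j/j! ≈ 0.7060.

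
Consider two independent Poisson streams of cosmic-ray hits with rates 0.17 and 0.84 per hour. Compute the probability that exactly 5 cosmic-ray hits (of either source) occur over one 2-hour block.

Independent Poisson processes superpose: combined rate λ = 0.17 + 0.84 = 1.01 per hour.
Over the interval, μ = 1.01 × 2 = 2.02 (a 2-hour block = 2 hours).
P(N = 5) = e^(−2.02) · 2.02^5/5! ≈ 0.0372.

0.0372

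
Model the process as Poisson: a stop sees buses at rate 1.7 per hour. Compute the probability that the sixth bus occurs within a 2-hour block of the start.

0.1295

Over the interval, μ = 1.7 × 2 = 3.4 (a 2-hour block = 2 hours).
The sixth arrival falls in the interval iff at least 6 events occur there: P(S_6 ≤ t) = P(N ≥ 6) = 1 − P(N ≤ 5) ≈ 0.1295.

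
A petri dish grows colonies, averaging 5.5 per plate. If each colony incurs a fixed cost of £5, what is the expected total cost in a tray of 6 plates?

£165

E[N] = 5.5 × 6 = 33 (a tray of 6 plates = 6 plates); E[cost] = 33 × £5 = £165.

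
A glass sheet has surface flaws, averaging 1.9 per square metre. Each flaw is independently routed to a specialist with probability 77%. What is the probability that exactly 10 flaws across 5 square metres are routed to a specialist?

Thinning: the flaws that are routed to a specialist themselves form a Poisson process with rate 0.77 × 1.9 = 1.463 per square metre.
Over the interval, μ = 1.463 × 5 = 7.315 (5 square metres).
P(N = 10) = e^(−7.315) · 7.315^10/10! ≈ 0.0804.

0.0804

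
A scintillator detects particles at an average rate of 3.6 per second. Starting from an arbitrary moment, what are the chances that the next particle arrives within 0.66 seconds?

Inter-arrival times are exponential with rate λ = 3.6 per second.
P(T ≤ 0.66) = 1 − e^(−λt) = 1 − e^(−3.6 × 0.66) = 1 − e^(−2.376) ≈ 0.9071.

0.9071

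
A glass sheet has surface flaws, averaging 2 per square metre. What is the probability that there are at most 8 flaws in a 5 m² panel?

0.3328

Over the interval, μ = 2 × 5 = 10 (a 5 m² panel = 5 square metres).
P(N ≤ 8) = Σ_{j=0}^{8} e^(−μ) μ^j/j! ≈ 0.3328.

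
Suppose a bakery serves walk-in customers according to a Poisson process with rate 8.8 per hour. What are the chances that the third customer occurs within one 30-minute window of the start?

0.8149

Over the interval, μ = 8.8 × 0.5 = 4.4 (a 30-minute window = 0.5 hours).
The third arrival falls in the interval iff at least 3 events occur there: P(S_3 ≤ t) = P(N ≥ 3) = 1 − P(N ≤ 2) ≈ 0.8149.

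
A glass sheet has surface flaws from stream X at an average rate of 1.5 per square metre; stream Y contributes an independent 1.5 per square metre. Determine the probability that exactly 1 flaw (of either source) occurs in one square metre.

Independent Poisson processes superpose: combined rate λ = 1.5 + 1.5 = 3 per square metre.
So μ = 3.
P(N = 1) = e^(−3) · 3^1/1! ≈ 0.1494.

0.1494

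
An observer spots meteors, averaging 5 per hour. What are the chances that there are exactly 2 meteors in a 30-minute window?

Over the interval, μ = 5 × 0.5 = 2.5 (a 30-minute window = 0.5 hours).
P(N = 2) = e^(−μ) μ^2/2! = e^(−2.5) · 2.5^2/2 ≈ 0.2565.

0.2565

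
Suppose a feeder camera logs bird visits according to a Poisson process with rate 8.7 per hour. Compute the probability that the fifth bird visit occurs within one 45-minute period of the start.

Over the interval, μ = 8.7 × 0.75 = 6.525 (a 45-minute period = 0.75 hours).
The fifth arrival falls in the interval iff at least 5 events occur there: P(S_5 ≤ t) = P(N ≥ 5) = 1 − P(N ≤ 4) ≈ 0.7791.

0.7791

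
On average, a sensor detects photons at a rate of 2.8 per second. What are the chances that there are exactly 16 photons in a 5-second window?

0.0866

Over the interval, μ = 2.8 × 5 = 14 (a 5-second window = 5 seconds).
P(N = 16) = e^(−μ) μ^16/16! = e^(−14) · 14^16/20922789888000 ≈ 0.0866.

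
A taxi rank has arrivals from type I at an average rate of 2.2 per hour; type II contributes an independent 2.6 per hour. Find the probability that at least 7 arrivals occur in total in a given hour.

0.2092

Independent Poisson processes superpose: combined rate λ = 2.2 + 2.6 = 4.8 per hour.
So μ = 4.8.
P(N ≥ 7) = 1 − P(N ≤ 6) ≈ 0.2092.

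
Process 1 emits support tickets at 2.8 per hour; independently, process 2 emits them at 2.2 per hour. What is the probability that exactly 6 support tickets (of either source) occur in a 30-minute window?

0.0278

Independent Poisson processes superpose: combined rate λ = 2.8 + 2.2 = 5 per hour.
Over the interval, μ = 5 × 0.5 = 2.5 (a 30-minute window = 0.5 hours).
P(N = 6) = e^(−2.5) · 2.5^6/6! ≈ 0.0278.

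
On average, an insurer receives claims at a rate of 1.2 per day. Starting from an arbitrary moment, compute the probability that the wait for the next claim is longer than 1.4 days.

0.1864

The wait for the next event is exponential with rate λ = 1.2 per day.
P(T > 1.4) = e^(−λt) = e^(−1.2 × 1.4) = e^(−1.68) ≈ 0.1864.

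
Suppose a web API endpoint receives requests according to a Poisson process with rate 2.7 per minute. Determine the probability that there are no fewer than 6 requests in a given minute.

With mean μ = 2.7 per minute,
P(N ≥ 6) = 1 − P(N ≤ 5) = 1 − Σ_{j=0}^{5} e^(−μ) μ^j/j! ≈ 0.0567.

0.0567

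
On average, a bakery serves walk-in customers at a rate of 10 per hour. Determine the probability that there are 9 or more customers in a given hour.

With mean μ = 10 per hour,
P(N ≥ 9) = 1 − P(N ≤ 8) = 1 − Σ_{j=0}^{8} e^(−μ) μ^j/j! ≈ 0.6672.

0.6672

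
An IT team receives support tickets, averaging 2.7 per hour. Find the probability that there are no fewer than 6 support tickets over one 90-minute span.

Over the interval, μ = 2.7 × 1.5 = 4.05 (a 90-minute span = 1.5 hours).
P(N ≥ 6) = 1 − P(N ≤ 5) = 1 − Σ_{j=0}^{5} e^(−μ) μ^j/j! ≈ 0.2227.

0.2227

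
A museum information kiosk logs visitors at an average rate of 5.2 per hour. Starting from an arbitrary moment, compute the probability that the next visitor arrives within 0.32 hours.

Inter-arrival times are exponential with rate λ = 5.2 per hour.
P(T ≤ 0.32) = 1 − e^(−λt) = 1 − e^(−5.2 × 0.32) = 1 − e^(−1.664) ≈ 0.8106.

0.8106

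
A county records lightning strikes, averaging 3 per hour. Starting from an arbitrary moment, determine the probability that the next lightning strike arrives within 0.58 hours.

Inter-arrival times are exponential with rate λ = 3 per hour.
P(T ≤ 0.58) = 1 − e^(−λt) = 1 − e^(−3 × 0.58) = 1 − e^(−1.74) ≈ 0.8245.

0.8245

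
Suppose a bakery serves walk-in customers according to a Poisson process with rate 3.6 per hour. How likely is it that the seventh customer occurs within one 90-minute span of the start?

0.2983

Over the interval, μ = 3.6 × 1.5 = 5.4 (a 90-minute span = 1.5 hours).
The seventh arrival falls in the interval iff at least 7 events occur there: P(S_7 ≤ t) = P(N ≥ 7) = 1 − P(N ≤ 6) ≈ 0.2983.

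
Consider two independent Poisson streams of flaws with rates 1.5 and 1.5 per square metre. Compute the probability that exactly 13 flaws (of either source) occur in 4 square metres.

0.1056

Independent Poisson processes superpose: combined rate λ = 1.5 + 1.5 = 3 per square metre.
Over the interval, μ = 3 × 4 = 12 (4 square metres).
P(N = 13) = e^(−12) · 12^13/13! ≈ 0.1056.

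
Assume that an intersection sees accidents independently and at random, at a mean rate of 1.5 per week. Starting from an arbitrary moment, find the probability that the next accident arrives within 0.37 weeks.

Inter-arrival times are exponential with rate λ = 1.5 per week.
P(T ≤ 0.37) = 1 − e^(−λt) = 1 − e^(−1.5 × 0.37) = 1 − e^(−0.555) ≈ 0.4259.

0.4259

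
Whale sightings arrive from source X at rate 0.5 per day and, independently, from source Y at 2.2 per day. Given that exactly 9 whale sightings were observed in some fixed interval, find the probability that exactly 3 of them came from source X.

Given the total, each event is independently from source X with probability p = λ_X/(λ_X+λ_Y) = 0.5/2.7 ≈ 0.1852.
So K ~ Binomial(9, 0.5/2.7): P(K = 3) = C(9,3) · (0.5/2.7)^3 · (2.2/2.7)^6 ≈ 0.1561.

0.1561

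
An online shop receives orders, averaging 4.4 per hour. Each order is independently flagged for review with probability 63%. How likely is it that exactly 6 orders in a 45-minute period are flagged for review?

0.0140

Thinning: the orders that are flagged for review themselves form a Poisson process with rate 0.63 × 4.4 = 2.772 per hour.
Over the interval, μ = 2.772 × 0.75 = 2.079 (a 45-minute period = 0.75 hours).
P(N = 6) = e^(−2.079) · 2.079^6/6! ≈ 0.0140.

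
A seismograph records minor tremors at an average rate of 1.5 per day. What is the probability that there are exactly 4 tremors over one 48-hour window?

Over the interval, μ = 1.5 × 2 = 3 (a 48-hour window = 2 days).
P(N = 4) = e^(−μ) μ^4/4! = e^(−3) · 3^4/24 ≈ 0.1680.

0.1680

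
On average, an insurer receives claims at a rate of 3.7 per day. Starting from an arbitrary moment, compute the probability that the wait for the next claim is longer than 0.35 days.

0.2739

The wait for the next event is exponential with rate λ = 3.7 per day.
P(T > 0.35) = e^(−λt) = e^(−3.7 × 0.35) = e^(−1.295) ≈ 0.2739.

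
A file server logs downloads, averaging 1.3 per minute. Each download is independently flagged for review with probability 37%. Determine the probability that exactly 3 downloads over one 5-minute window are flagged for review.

Thinning: the downloads that are flagged for review themselves form a Poisson process with rate 0.37 × 1.3 = 0.481 per minute.
Over the interval, μ = 0.481 × 5 = 2.405 (a 5-minute window = 5 minutes).
P(N = 3) = e^(−2.405) · 2.405^3/3! ≈ 0.2093.

0.2093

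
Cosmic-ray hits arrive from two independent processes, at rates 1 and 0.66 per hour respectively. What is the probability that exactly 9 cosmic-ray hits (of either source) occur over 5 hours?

0.1280

Independent Poisson processes superpose: combined rate λ = 1 + 0.66 = 1.66 per hour.
Over the interval, μ = 1.66 × 5 = 8.3 (5 hours).
P(N = 9) = e^(−8.3) · 8.3^9/9! ≈ 0.1280.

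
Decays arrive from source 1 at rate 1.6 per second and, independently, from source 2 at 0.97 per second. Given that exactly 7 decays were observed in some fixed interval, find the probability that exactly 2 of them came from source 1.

0.0623

Given the total, each event is independently from source 1 with probability p = λ_1/(λ_1+λ_2) = 1.6/2.57 ≈ 0.6226.
So K ~ Binomial(7, 1.6/2.57): P(K = 2) = C(7,2) · (1.6/2.57)^2 · (0.97/2.57)^5 ≈ 0.0623.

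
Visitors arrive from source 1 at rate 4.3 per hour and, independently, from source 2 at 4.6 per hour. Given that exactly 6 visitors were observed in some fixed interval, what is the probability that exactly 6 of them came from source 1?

Given the total, each event is independently from source 1 with probability p = λ_1/(λ_1+λ_2) = 4.3/8.9 ≈ 0.4831.
So K ~ Binomial(6, 4.3/8.9): P(K = 6) = C(6,6) · (4.3/8.9)^6 · (4.6/8.9)^0 ≈ 0.0127.

0.0127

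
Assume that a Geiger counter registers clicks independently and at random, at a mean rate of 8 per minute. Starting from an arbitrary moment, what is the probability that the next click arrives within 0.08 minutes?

0.4727

Inter-arrival times are exponential with rate λ = 8 per minute.
P(T ≤ 0.08) = 1 − e^(−λt) = 1 − e^(−8 × 0.08) = 1 − e^(−0.64) ≈ 0.4727.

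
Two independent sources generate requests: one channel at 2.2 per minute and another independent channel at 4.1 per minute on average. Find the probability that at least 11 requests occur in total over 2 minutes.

0.7124

Independent Poisson processes superpose: combined rate λ = 2.2 + 4.1 = 6.3 per minute.
Over the interval, μ = 6.3 × 2 = 12.6 (2 minutes).
P(N ≥ 11) = 1 − P(N ≤ 10) ≈ 0.7124.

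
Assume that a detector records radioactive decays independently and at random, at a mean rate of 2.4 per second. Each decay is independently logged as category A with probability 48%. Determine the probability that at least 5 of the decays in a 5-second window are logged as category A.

0.6815

Thinning: the decays that are logged as category A themselves form a Poisson process with rate 0.48 × 2.4 = 1.152 per second.
Over the interval, μ = 1.152 × 5 = 5.76 (a 5-second window = 5 seconds).
P(N ≥ 5) = 1 − P(N ≤ 4) ≈ 0.6815.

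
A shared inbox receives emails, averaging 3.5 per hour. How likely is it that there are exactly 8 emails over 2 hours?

0.1304

Over the interval, μ = 3.5 × 2 = 7 (2 hours).
P(N = 8) = e^(−μ) μ^8/8! = e^(−7) · 7^8/40320 ≈ 0.1304.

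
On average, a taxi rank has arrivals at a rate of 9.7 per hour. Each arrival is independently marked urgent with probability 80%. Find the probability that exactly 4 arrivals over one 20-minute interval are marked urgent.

Thinning: the arrivals that are marked urgent themselves form a Poisson process with rate 0.8 × 9.7 = 7.76 per hour.
Over the interval, μ = 7.76 × 1/3 ≈ 2.58667 (a 20-minute interval = 1/3 hours).
P(N = 4) = e^(−2.58667) · 2.58667^4/4! ≈ 0.1404.

0.1404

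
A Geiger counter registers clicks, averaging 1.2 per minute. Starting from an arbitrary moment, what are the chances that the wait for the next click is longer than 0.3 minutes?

0.6977

The wait for the next event is exponential with rate λ = 1.2 per minute.
P(T > 0.3) = e^(−λt) = e^(−1.2 × 0.3) = e^(−0.36) ≈ 0.6977.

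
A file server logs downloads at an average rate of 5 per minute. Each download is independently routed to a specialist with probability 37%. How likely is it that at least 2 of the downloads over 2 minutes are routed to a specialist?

Thinning: the downloads that are routed to a specialist themselves form a Poisson process with rate 0.37 × 5 = 1.85 per minute.
Over the interval, μ = 1.85 × 2 = 3.7 (2 minutes).
P(N ≥ 2) = 1 − P(N ≤ 1) ≈ 0.8838.

0.8838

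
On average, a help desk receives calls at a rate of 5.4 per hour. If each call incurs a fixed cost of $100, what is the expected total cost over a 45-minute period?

$405

E[N] = 5.4 × 0.75 = 4.05 (a 45-minute period = 0.75 hours); E[cost] = 4.05 × $100 = $405.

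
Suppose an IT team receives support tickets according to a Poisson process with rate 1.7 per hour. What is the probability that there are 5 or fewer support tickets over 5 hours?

0.1496

Over the interval, μ = 1.7 × 5 = 8.5 (5 hours).
P(N ≤ 5) = Σ_{j=0}^{5} e^(−μ) μ^j/j! ≈ 0.1496.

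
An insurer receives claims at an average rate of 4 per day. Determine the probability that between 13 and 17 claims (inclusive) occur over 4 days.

Over the interval, μ = 4 × 4 = 16 (4 days).
P(13 ≤ N ≤ 17) = Σ_{j=13}^{17} e^(−16) · 16^j/j! ≈ 0.4662.

0.4662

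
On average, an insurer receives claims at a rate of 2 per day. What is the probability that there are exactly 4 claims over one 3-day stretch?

0.1339

Over the interval, μ = 2 × 3 = 6 (a 3-day stretch = 3 days).
P(N = 4) = e^(−μ) μ^4/4! = e^(−6) · 6^4/24 ≈ 0.1339.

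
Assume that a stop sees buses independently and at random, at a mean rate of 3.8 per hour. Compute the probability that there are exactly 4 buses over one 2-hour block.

0.0696

Over the interval, μ = 3.8 × 2 = 7.6 (a 2-hour block = 2 hours).
P(N = 4) = e^(−μ) μ^4/4! = e^(−7.6) · 7.6^4/24 ≈ 0.0696.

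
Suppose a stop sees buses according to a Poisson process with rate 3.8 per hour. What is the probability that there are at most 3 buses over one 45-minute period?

Over the interval, μ = 3.8 × 0.75 = 2.85 (a 45-minute period = 0.75 hours).
P(N ≤ 3) = Σ_{j=0}^{3} e^(−μ) μ^j/j! ≈ 0.6808.

0.6808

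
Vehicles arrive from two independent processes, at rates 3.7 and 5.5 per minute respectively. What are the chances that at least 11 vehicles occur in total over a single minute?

0.3180

Independent Poisson processes superpose: combined rate λ = 3.7 + 5.5 = 9.2 per minute.
So μ = 9.2.
P(N ≥ 11) = 1 − P(N ≤ 10) ≈ 0.3180.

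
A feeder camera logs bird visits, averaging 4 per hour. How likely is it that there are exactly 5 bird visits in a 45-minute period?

Over the interval, μ = 4 × 0.75 = 3 (a 45-minute period = 0.75 hours).
P(N = 5) = e^(−μ) μ^5/5! = e^(−3) · 3^5/120 ≈ 0.1008.

0.1008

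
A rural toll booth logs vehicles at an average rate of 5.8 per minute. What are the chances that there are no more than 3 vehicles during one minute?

0.1700

With mean μ = 5.8 per minute,
P(N ≤ 3) = Σ_{j=0}^{3} e^(−μ) μ^j/j! ≈ 0.1700.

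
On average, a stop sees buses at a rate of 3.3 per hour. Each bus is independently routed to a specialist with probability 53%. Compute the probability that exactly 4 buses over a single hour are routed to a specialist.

0.0678

Thinning: the buses that are routed to a specialist themselves form a Poisson process with rate 0.53 × 3.3 = 1.749 per hour.
So μ = 1.749.
P(N = 4) = e^(−1.749) · 1.749^4/4! ≈ 0.0678.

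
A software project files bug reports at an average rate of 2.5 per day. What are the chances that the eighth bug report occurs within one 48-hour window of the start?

Over the interval, μ = 2.5 × 2 = 5 (a 48-hour window = 2 days).
The eighth arrival falls in the interval iff at least 8 events occur there: P(S_8 ≤ t) = P(N ≥ 8) = 1 − P(N ≤ 7) ≈ 0.1334.

0.1334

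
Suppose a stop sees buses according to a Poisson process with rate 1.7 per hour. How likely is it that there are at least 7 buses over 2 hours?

0.0579

Over the interval, μ = 1.7 × 2 = 3.4 (2 hours).
P(N ≥ 7) = 1 − P(N ≤ 6) = 1 − Σ_{j=0}^{6} e^(−μ) μ^j/j! ≈ 0.0579.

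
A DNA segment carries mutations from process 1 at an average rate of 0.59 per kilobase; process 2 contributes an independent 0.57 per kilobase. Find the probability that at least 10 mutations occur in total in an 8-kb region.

0.4494

Independent Poisson processes superpose: combined rate λ = 0.59 + 0.57 = 1.16 per kilobase.
Over the interval, μ = 1.16 × 8 = 9.28 (an 8-kb region = 8 kilobases).
P(N ≥ 10) = 1 − P(N ≤ 9) ≈ 0.4494.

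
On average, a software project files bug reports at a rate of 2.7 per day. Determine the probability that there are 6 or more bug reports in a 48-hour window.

Over the interval, μ = 2.7 × 2 = 5.4 (a 48-hour window = 2 days).
P(N ≥ 6) = 1 − P(N ≤ 5) = 1 − Σ_{j=0}^{5} e^(−μ) μ^j/j! ≈ 0.4539.

0.4539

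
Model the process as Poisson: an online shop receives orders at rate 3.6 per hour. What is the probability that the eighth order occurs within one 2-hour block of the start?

Over the interval, μ = 3.6 × 2 = 7.2 (a 2-hour block = 2 hours).
The eighth arrival falls in the interval iff at least 8 events occur there: P(S_8 ≤ t) = P(N ≥ 8) = 1 − P(N ≤ 7) ≈ 0.4311.

0.4311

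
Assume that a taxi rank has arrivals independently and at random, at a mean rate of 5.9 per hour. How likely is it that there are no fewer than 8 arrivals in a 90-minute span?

Over the interval, μ = 5.9 × 1.5 = 8.85 (a 90-minute span = 1.5 hours).
P(N ≥ 8) = 1 − P(N ≤ 7) = 1 − Σ_{j=0}^{7} e^(−μ) μ^j/j! ≈ 0.6582.

0.6582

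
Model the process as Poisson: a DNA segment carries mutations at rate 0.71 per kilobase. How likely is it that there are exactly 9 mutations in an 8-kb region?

Over the interval, μ = 0.71 × 8 = 5.68 (an 8-kb region = 8 kilobases).
P(N = 9) = e^(−μ) μ^9/9! = e^(−5.68) · 5.68^9/362880 ≈ 0.0579.

0.0579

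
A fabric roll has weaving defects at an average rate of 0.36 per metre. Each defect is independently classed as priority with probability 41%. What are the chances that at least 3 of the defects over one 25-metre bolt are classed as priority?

0.7129

Thinning: the defects that are classed as priority themselves form a Poisson process with rate 0.41 × 0.36 = 0.1476 per metre.
Over the interval, μ = 0.1476 × 25 = 3.69 (a 25-metre bolt = 25 metres).
P(N ≥ 3) = 1 − P(N ≤ 2) ≈ 0.7129.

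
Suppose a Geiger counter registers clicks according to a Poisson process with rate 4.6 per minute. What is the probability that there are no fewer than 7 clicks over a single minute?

0.1820

With mean μ = 4.6 per minute,
P(N ≥ 7) = 1 − P(N ≤ 6) = 1 − Σ_{j=0}^{6} e^(−μ) μ^j/j! ≈ 0.1820.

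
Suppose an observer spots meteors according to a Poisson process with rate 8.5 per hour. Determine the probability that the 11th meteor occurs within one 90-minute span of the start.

0.7262

Over the interval, μ = 8.5 × 1.5 = 12.75 (a 90-minute span = 1.5 hours).
The 11th arrival falls in the interval iff at least 11 events occur there: P(S_11 ≤ t) = P(N ≥ 11) = 1 − P(N ≤ 10) ≈ 0.7262.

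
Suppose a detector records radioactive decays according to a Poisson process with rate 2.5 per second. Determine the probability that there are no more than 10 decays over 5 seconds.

Over the interval, μ = 2.5 × 5 = 12.5 (5 seconds).
P(N ≤ 10) = Σ_{j=0}^{10} e^(−μ) μ^j/j! ≈ 0.2971.

0.2971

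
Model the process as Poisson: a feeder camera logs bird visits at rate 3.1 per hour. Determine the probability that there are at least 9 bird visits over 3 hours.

0.5832

Over the interval, μ = 3.1 × 3 = 9.3 (3 hours).
P(N ≥ 9) = 1 − P(N ≤ 8) = 1 − Σ_{j=0}^{8} e^(−μ) μ^j/j! ≈ 0.5832.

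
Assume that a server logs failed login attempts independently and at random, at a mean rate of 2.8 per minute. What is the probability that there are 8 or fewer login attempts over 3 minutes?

0.5369

Over the interval, μ = 2.8 × 3 = 8.4 (3 minutes).
P(N ≤ 8) = Σ_{j=0}^{8} e^(−μ) μ^j/j! ≈ 0.5369.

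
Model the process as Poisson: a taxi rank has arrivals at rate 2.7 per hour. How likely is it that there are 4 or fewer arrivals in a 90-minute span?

Over the interval, μ = 2.7 × 1.5 = 4.05 (a 90-minute span = 1.5 hours).
P(N ≤ 4) = Σ_{j=0}^{4} e^(−μ) μ^j/j! ≈ 0.6191.

0.6191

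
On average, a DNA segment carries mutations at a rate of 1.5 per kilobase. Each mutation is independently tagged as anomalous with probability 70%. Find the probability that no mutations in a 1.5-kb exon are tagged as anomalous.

Thinning: the mutations that are tagged as anomalous themselves form a Poisson process with rate 0.7 × 1.5 = 1.05 per kilobase.
Over the interval, μ = 1.05 × 1.5 = 1.575 (a 1.5-kb exon = 1.5 kilobases).
P(N = 0) = e^(−1.575) · 1.575^0/0! ≈ 0.2070.

0.2070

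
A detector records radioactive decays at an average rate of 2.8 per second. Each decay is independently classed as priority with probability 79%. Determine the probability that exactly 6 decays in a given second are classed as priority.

Thinning: the decays that are classed as priority themselves form a Poisson process with rate 0.79 × 2.8 = 2.212 per second.
So μ = 2.212.
P(N = 6) = e^(−2.212) · 2.212^6/6! ≈ 0.0178.

0.0178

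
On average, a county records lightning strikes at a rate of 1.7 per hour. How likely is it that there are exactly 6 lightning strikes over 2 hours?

0.0716

Over the interval, μ = 1.7 × 2 = 3.4 (2 hours).
P(N = 6) = e^(−μ) μ^6/6! = e^(−3.4) · 3.4^6/720 ≈ 0.0716.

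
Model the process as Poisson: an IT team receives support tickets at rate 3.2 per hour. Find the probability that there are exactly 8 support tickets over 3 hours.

Over the interval, μ = 3.2 × 3 = 9.6 (3 hours).
P(N = 8) = e^(−μ) μ^8/8! = e^(−9.6) · 9.6^8/40320 ≈ 0.1212.

0.1212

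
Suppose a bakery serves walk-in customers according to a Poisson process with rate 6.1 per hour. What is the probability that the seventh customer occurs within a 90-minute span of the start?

0.8065

Over the interval, μ = 6.1 × 1.5 = 9.15 (a 90-minute span = 1.5 hours).
The seventh arrival falls in the interval iff at least 7 events occur there: P(S_7 ≤ t) = P(N ≥ 7) = 1 − P(N ≤ 6) ≈ 0.8065.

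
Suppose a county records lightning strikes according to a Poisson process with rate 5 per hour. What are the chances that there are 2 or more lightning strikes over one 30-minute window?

0.7127

Over the interval, μ = 5 × 0.5 = 2.5 (a 30-minute window = 0.5 hours).
P(N ≥ 2) = 1 − P(N ≤ 1) = 1 − Σ_{j=0}^{1} e^(−μ) μ^j/j! ≈ 0.7127.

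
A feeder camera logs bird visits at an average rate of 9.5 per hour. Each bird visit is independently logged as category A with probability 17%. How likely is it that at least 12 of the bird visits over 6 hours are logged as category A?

Thinning: the bird visits that are logged as category A themselves form a Poisson process with rate 0.17 × 9.5 = 1.615 per hour.
Over the interval, μ = 1.615 × 6 = 9.69 (6 hours).
P(N ≥ 12) = 1 − P(N ≤ 11) ≈ 0.2686.

0.2686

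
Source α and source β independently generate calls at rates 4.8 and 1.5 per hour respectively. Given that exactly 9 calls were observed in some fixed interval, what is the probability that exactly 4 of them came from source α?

0.0325

Given the total, each event is independently from source α with probability p = λ_α/(λ_α+λ_β) = 4.8/6.3 ≈ 0.7619.
So K ~ Binomial(9, 4.8/6.3): P(K = 4) = C(9,4) · (4.8/6.3)^4 · (1.5/6.3)^5 ≈ 0.0325.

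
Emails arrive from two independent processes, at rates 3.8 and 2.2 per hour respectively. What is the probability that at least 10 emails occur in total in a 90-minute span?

Independent Poisson processes superpose: combined rate λ = 3.8 + 2.2 = 6 per hour.
Over the interval, μ = 6 × 1.5 = 9 (a 90-minute span = 1.5 hours).
P(N ≥ 10) = 1 − P(N ≤ 9) ≈ 0.4126.

0.4126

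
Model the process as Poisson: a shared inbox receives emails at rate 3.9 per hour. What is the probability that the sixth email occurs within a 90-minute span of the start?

0.5299

Over the interval, μ = 3.9 × 1.5 = 5.85 (a 90-minute span = 1.5 hours).
The sixth arrival falls in the interval iff at least 6 events occur there: P(S_6 ≤ t) = P(N ≥ 6) = 1 − P(N ≤ 5) ≈ 0.5299.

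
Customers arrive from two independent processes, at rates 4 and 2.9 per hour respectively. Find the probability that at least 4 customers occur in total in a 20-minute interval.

Independent Poisson processes superpose: combined rate λ = 4 + 2.9 = 6.9 per hour.
Over the interval, μ = 6.9 × 1/3 = 2.3 (a 20-minute interval = 1/3 hours).
P(N ≥ 4) = 1 − P(N ≤ 3) ≈ 0.2007.

0.2007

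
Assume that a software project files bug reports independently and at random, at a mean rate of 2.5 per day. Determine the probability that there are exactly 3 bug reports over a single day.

0.2138

With mean μ = 2.5 per day,
P(N = 3) = e^(−μ) μ^3/3! = e^(−2.5) · 2.5^3/6 ≈ 0.2138.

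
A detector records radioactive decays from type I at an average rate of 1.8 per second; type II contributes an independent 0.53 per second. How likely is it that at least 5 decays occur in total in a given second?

Independent Poisson processes superpose: combined rate λ = 1.8 + 0.53 = 2.33 per second.
So μ = 2.33.
P(N ≥ 5) = 1 − P(N ≤ 4) ≈ 0.0873.

0.0873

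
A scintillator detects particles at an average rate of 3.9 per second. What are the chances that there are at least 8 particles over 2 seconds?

Over the interval, μ = 3.9 × 2 = 7.8 (2 seconds).
P(N ≥ 8) = 1 − P(N ≤ 7) = 1 − Σ_{j=0}^{7} e^(−μ) μ^j/j! ≈ 0.5188.

0.5188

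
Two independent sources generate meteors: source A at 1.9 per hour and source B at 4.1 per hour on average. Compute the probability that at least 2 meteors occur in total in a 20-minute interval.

Independent Poisson processes superpose: combined rate λ = 1.9 + 4.1 = 6 per hour.
Over the interval, μ = 6 × 1/3 = 2 (a 20-minute interval = 1/3 hours).
P(N ≥ 2) = 1 − P(N ≤ 1) ≈ 0.5940.

0.5940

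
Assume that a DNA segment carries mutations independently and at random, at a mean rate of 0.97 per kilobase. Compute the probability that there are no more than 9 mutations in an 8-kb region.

0.7459

Over the interval, μ = 0.97 × 8 = 7.76 (an 8-kb region = 8 kilobases).
P(N ≤ 9) = Σ_{j=0}^{9} e^(−μ) μ^j/j! ≈ 0.7459.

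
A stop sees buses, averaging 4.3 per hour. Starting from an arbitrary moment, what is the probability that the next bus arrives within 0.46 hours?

0.8617

Inter-arrival times are exponential with rate λ = 4.3 per hour.
P(T ≤ 0.46) = 1 − e^(−λt) = 1 − e^(−4.3 × 0.46) = 1 − e^(−1.978) ≈ 0.8617.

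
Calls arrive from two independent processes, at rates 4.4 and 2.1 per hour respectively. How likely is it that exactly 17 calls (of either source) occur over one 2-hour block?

0.0550

Independent Poisson processes superpose: combined rate λ = 4.4 + 2.1 = 6.5 per hour.
Over the interval, μ = 6.5 × 2 = 13 (a 2-hour block = 2 hours).
P(N = 17) = e^(−13) · 13^17/17! ≈ 0.0550.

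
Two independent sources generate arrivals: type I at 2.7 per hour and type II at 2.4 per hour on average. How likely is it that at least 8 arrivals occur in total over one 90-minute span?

0.4972

Independent Poisson processes superpose: combined rate λ = 2.7 + 2.4 = 5.1 per hour.
Over the interval, μ = 5.1 × 1.5 = 7.65 (a 90-minute span = 1.5 hours).
P(N ≥ 8) = 1 − P(N ≤ 7) ≈ 0.4972.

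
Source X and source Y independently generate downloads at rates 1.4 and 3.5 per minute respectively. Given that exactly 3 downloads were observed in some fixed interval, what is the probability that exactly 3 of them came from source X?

0.0233

Given the total, each event is independently from source X with probability p = λ_X/(λ_X+λ_Y) = 1.4/4.9 ≈ 0.2857.
So K ~ Binomial(3, 1.4/4.9): P(K = 3) = C(3,3) · (1.4/4.9)^3 · (3.5/4.9)^0 ≈ 0.0233.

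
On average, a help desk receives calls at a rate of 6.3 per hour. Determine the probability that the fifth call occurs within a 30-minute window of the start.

0.2105

Over the interval, μ = 6.3 × 0.5 = 3.15 (a 30-minute window = 0.5 hours).
The fifth arrival falls in the interval iff at least 5 events occur there: P(S_5 ≤ t) = P(N ≥ 5) = 1 − P(N ≤ 4) ≈ 0.2105.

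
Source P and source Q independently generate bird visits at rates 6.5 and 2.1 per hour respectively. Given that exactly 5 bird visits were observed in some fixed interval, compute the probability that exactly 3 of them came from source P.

Given the total, each event is independently from source P with probability p = λ_P/(λ_P+λ_Q) = 6.5/8.6 ≈ 0.7558.
So K ~ Binomial(5, 6.5/8.6): P(K = 3) = C(5,3) · (6.5/8.6)^3 · (2.1/8.6)^2 ≈ 0.2574.

0.2574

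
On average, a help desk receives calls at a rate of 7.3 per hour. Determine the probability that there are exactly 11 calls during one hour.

0.0531

With mean μ = 7.3 per hour,
P(N = 11) = e^(−μ) μ^11/11! = e^(−7.3) · 7.3^11/39916800 ≈ 0.0531.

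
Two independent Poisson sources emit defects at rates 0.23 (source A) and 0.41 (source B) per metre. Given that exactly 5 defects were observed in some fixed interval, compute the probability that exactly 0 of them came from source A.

0.1079

Given the total, each event is independently from source A with probability p = λ_A/(λ_A+λ_B) = 0.23/0.64 ≈ 0.3594.
So K ~ Binomial(5, 0.23/0.64): P(K = 0) = C(5,0) · (0.23/0.64)^0 · (0.41/0.64)^5 ≈ 0.1079.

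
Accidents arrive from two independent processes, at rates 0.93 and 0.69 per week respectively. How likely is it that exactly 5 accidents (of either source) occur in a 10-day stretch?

0.0547

Independent Poisson processes superpose: combined rate λ = 0.93 + 0.69 = 1.62 per week.
Over the interval, μ = 1.62 × 10/7 ≈ 2.31429 (a 10-day stretch = 10/7 weeks).
P(N = 5) = e^(−2.31429) · 2.31429^5/5! ≈ 0.0547.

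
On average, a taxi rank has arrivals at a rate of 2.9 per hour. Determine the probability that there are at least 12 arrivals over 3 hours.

0.1689

Over the interval, μ = 2.9 × 3 = 8.7 (3 hours).
P(N ≥ 12) = 1 − P(N ≤ 11) = 1 − Σ_{j=0}^{11} e^(−μ) μ^j/j! ≈ 0.1689.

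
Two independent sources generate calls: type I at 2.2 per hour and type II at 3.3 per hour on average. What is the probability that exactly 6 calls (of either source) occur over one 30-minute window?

0.0384

Independent Poisson processes superpose: combined rate λ = 2.2 + 3.3 = 5.5 per hour.
Over the interval, μ = 5.5 × 0.5 = 2.75 (a 30-minute window = 0.5 hours).
P(N = 6) = e^(−2.75) · 2.75^6/6! ≈ 0.0384.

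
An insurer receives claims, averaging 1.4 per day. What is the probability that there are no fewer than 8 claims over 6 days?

0.6013

Over the interval, μ = 1.4 × 6 = 8.4 (6 days).
P(N ≥ 8) = 1 − P(N ≤ 7) = 1 − Σ_{j=0}^{7} e^(−μ) μ^j/j! ≈ 0.6013.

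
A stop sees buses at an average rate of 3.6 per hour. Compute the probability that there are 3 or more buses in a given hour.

With mean μ = 3.6 per hour,
P(N ≥ 3) = 1 − P(N ≤ 2) = 1 − Σ_{j=0}^{2} e^(−μ) μ^j/j! ≈ 0.6973.

0.6973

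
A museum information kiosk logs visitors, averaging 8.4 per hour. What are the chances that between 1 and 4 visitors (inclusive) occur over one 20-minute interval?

Over the interval, μ = 8.4 × 1/3 = 2.8 (a 20-minute interval = 1/3 hours).
P(1 ≤ N ≤ 4) = Σ_{j=1}^{4} e^(−2.8) · 2.8^j/j! ≈ 0.7869.

0.7869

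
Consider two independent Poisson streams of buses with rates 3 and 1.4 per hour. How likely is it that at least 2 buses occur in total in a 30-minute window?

0.6454

Independent Poisson processes superpose: combined rate λ = 3 + 1.4 = 4.4 per hour.
Over the interval, μ = 4.4 × 0.5 = 2.2 (a 30-minute window = 0.5 hours).
P(N ≥ 2) = 1 − P(N ≤ 1) ≈ 0.6454.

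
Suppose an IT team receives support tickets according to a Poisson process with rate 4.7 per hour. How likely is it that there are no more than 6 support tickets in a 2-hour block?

Over the interval, μ = 4.7 × 2 = 9.4 (a 2-hour block = 2 hours).
P(N ≤ 6) = Σ_{j=0}^{6} e^(−μ) μ^j/j! ≈ 0.1727.

0.1727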